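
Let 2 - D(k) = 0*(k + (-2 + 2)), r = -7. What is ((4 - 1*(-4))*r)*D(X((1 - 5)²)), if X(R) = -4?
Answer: -112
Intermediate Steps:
D(k) = 2 (D(k) = 2 - 0*(k + (-2 + 2)) = 2 - 0*(k + 0) = 2 - 0*k = 2 - 1*0 = 2 + 0 = 2)
((4 - 1*(-4))*r)*D(X((1 - 5)²)) = ((4 - 1*(-4))*(-7))*2 = ((4 + 4)*(-7))*2 = (8*(-7))*2 = -56*2 = -112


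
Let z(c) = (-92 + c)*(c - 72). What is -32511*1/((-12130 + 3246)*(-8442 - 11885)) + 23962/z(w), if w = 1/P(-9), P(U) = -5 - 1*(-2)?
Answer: 38942660391045/10854787852412 ≈ 3.5876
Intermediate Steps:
P(U) = -3 (P(U) = -5 + 2 = -3)
w = -⅓ (w = 1/(-3) = -⅓ ≈ -0.33333)
z(c) = (-92 + c)*(-72 + c)
-32511*1/((-12130 + 3246)*(-8442 - 11885)) + 23962/z(w) = -32511*1/((-12130 + 3246)*(-8442 - 11885)) + 23962/(6624 + (-⅓)² - 164*(-⅓)) = -32511/((-8884*(-20327))) + 23962/(6624 + ⅑ + 164/3) = -32511/180585068 + 23962/(60109/9) = -32511*1/180585068 + 23962*(9/60109) = -32511/180585068 + 215658/60109 = 38942660391045/10854787852412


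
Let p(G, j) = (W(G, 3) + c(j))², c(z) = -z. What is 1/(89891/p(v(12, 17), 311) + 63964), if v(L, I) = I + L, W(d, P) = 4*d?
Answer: 38025/2432320991 ≈ 1.5633e-5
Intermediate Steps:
p(G, j) = (-j + 4*G)² (p(G, j) = (4*G - j)² = (-j + 4*G)²)
1/(89891/p(v(12, 17), 311) + 63964) = 1/(89891/((-1*311 + 4*(17 + 12))²) + 63964) = 1/(89891/((-311 + 4*29)²) + 63964) = 1/(89891/((-311 + 116)²) + 63964) = 1/(89891/((-195)²) + 63964) = 1/(89891/38025 + 63964) = 1/(2432320991/38025) = 38025/2432320991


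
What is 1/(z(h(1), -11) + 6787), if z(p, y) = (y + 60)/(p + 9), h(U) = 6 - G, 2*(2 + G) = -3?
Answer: 37/251217 ≈ 0.00014728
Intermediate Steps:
G = -7/2 (G = -2 + (1/2)*(-3) = -2 - 3/2 = -7/2 ≈ -3.5000)
h(U) = 19/2 (h(U) = 6 - 1*(-7/2) = 6 + 7/2 = 19/2)
z(p, y) = (60 + y)/(9 + p)
1/(z(h(1), -11) + 6787) = 1/((60 - 11)/(9 + 19/2) + 6787) = 1/(49/(37/2) + 6787) = 1/((2/37)*49 + 6787) = 1/(98/37 + 6787) = 1/(251217/37) = 37/251217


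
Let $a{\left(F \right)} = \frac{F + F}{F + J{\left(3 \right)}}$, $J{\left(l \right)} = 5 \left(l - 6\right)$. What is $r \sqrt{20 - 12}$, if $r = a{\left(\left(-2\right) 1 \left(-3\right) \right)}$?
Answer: $- \frac{8 \sqrt{2}}{3} \approx -3.7712$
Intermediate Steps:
$J{\left(l \right)} = -30 + 5 l$ ($J{\left(l \right)} = 5 \left(-6 + l\right) = -30 + 5 l$)
$a{\left(F \right)} = \frac{2 F}{-15 + F}$ ($a{\left(F \right)} = \frac{F + F}{F + \left(-30 + 5 \cdot 3\right)} = \frac{2 F}{F + \left(-30 + 15\right)} = \frac{2 F}{F - 15} = \frac{2 F}{-15 + F}$)
$r = - \frac{4}{3}$ ($r = \frac{2 \left(-2\right) 1 \left(-3\right)}{-15 + \left(-2\right) 1 \left(-3\right)} = \frac{2 \left(\left(-2\right) \left(-3\right)\right)}{-15 - -6} = 2 \cdot 6 \frac{1}{-15 + 6} = 2 \cdot 6 \frac{1}{-9} = 2 \cdot 6 \left(- \frac{1}{9}\right) = - \frac{4}{3} \approx -1.3333$)
$r \sqrt{20 - 12} = - \frac{4 \sqrt{20 - 12}}{3} = - \frac{4 \sqrt{8}}{3} = - \frac{4 \cdot 2 \sqrt{2}}{3} = - \frac{8 \sqrt{2}}{3}$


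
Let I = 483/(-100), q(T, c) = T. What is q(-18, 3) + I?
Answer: -2283/100 ≈ -22.830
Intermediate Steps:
I = -483/100 (I = 483*(-1/100) = -483/100 ≈ -4.8300)
q(-18, 3) + I = -18 - 483/100 = -2283/100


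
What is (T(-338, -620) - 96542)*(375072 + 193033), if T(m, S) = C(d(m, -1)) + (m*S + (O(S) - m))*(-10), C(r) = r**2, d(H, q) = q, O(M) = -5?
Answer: -1247258052455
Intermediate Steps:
T(m, S) = 51 + 10*m - 10*S*m (T(m, S) = (-1)**2 + (m*S + (-5 - m))*(-10) = 1 + (S*m + (-5 - m))*(-10) = 1 + (-5 - m + S*m)*(-10) = 1 + (50 + 10*m - 10*S*m) = 51 + 10*m - 10*S*m)
(T(-338, -620) - 96542)*(375072 + 193033) = ((51 + 10*(-338) - 10*(-620)*(-338)) - 96542)*(375072 + 193033) = ((51 - 3380 - 2095600) - 96542)*568105 = (-2098929 - 96542)*568105 = -2195471*568105 = -1247258052455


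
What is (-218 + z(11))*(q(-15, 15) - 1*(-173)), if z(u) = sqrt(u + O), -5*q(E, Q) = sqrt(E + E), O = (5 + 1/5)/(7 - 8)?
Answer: -(865 - I*sqrt(30))*(1090 - sqrt(145))/25 ≈ -37297.0 + 236.17*I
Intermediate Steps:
O = -26/5 (O = (5 + 1/5)/(-1) = (26/5)*(-1) = -26/5 ≈ -5.2000)
q(E, Q) = -sqrt(2)*sqrt(E)/5 (q(E, Q) = -sqrt(E + E)/5 = -sqrt(2)*sqrt(E)/5)
z(u) = sqrt(-26/5 + u) (z(u) = sqrt(u - 26/5) = sqrt(-26/5 + u))
(-218 + z(11))*(q(-15, 15) - 1*(-173)) = (-218 + sqrt(-130 + 25*11)/5)*(-sqrt(2)*sqrt(-15)/5 - 1*(-173)) = (-218 + sqrt(-130 + 275)/5)*(-sqrt(2)*I*sqrt(15)/5 + 173) = (-218 + sqrt(145)/5)*(-I*sqrt(30)/5 + 173) = (-218 + sqrt(145)/5)*(173 - I*sqrt(30)/5)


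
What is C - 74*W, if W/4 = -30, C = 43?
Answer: 8923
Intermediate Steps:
W = -120 (W = 4*(-30) = -120)
C - 74*W = 43 - 74*(-120) = 43 + 8880 = 8923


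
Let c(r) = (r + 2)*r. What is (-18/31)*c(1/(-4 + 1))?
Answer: 10/31 ≈ 0.32258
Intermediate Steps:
c(r) = r*(2 + r) (c(r) = (2 + r)*r = r*(2 + r))
(-18/31)*c(1/(-4 + 1)) = (-18/31)*((2 + 1/(-4 + 1))/(-4 + 1)) = (-18*1/31)*((2 + 1/(-3))/(-3)) = -(-6)*(2 - ⅓)/31 = -(-6)*5/(31*3) = -18/31*(-5/9) = 10/31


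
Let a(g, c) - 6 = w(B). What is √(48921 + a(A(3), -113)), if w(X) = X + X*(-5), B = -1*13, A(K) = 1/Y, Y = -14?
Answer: √48979 ≈ 221.31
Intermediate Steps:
A(K) = -1/14 (A(K) = 1/(-14) = -1/14)
B = -13
w(X) = -4*X (w(X) = X - 5*X = -4*X)
a(g, c) = 58 (a(g, c) = 6 - 4*(-13) = 6 + 52 = 58)
√(48921 + a(A(3), -113)) = √(48921 + 58) = √48979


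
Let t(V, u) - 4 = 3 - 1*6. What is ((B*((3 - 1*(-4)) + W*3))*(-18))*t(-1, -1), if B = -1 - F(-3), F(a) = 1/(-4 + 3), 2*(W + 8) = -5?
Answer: 0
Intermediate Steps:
W = -21/2 (W = -8 + (½)*(-5) = -8 - 5/2 = -21/2 ≈ -10.500)
F(a) = -1 (F(a) = 1/(-1) = -1)
t(V, u) = 1 (t(V, u) = 4 + (3 - 1*6) = 4 + (3 - 6) = 4 - 3 = 1)
B = 0 (B = -1 - 1*(-1) = -1 + 1 = 0)
((B*((3 - 1*(-4)) + W*3))*(-18))*t(-1, -1) = ((0*((3 - 1*(-4)) - 21/2*3))*(-18))*1 = ((0*((3 + 4) - 63/2))*(-18))*1 = ((0*(7 - 63/2))*(-18))*1 = ((0*(-49/2))*(-18))*1 = (0*(-18))*1 = 0*1 = 0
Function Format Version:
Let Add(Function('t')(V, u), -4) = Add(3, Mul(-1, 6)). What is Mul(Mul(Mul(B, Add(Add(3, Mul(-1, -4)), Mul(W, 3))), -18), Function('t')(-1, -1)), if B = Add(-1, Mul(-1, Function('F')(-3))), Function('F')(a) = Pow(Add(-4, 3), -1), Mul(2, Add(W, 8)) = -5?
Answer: 0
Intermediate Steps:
W = Rational(-21, 2) (W = Add(-8, Mul(Rational(1, 2), -5)) = Add(-8, Rational(-5, 2)) = Rational(-21, 2) ≈ -10.500)
Function('F')(a) = -1 (Function('F')(a) = Pow(-1, -1) = -1)
Function('t')(V, u) = 1 (Function('t')(V, u) = Add(4, Add(3, Mul(-1, 6))) = Add(4, Add(3, -6)) = Add(4, -3) = 1)
B = 0 (B = Add(-1, Mul(-1, -1)) = Add(-1, 1) = 0)
Mul(Mul(Mul(B, Add(Add(3, Mul(-1, -4)), Mul(W, 3))), -18), Function('t')(-1, -1)) = Mul(Mul(Mul(0, Add(Add(3, Mul(-1, -4)), Mul(Rational(-21, 2), 3))), -18), 1) = Mul(Mul(Mul(0, Add(Add(3, 4), Rational(-63, 2))), -18), 1) = Mul(Mul(Mul(0, Add(7, Rational(-63, 2))), -18), 1) = Mul(Mul(Mul(0, Rational(-49, 2)), -18), 1) = Mul(Mul(0, -18), 1) = Mul(0, 1) = 0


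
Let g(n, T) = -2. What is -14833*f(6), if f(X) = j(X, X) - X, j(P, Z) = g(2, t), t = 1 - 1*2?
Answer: 118664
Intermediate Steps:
t = -1 (t = 1 - 2 = -1)
j(P, Z) = -2
f(X) = -2 - X
-14833*f(6) = -14833*(-2 - 1*6) = -14833*(-2 - 6) = -14833*(-8) = 118664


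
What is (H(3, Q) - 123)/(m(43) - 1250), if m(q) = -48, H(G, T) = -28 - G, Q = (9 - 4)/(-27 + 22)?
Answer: 7/59 ≈ 0.11864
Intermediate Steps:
Q = -1 (Q = 5/(-5) = 5*(-⅕) = -1)
(H(3, Q) - 123)/(m(43) - 1250) = ((-28 - 1*3) - 123)/(-48 - 1250) = ((-28 - 3) - 123)/(-1298) = (-31 - 123)*(-1/1298) = -154*(-1/1298) = 7/59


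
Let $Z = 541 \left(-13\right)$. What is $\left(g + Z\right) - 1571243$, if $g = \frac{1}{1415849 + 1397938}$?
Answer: $- \frac{4440932491211}{2813787} \approx -1.5783 \cdot 10^{6}$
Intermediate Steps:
$g = \frac{1}{2813787} \approx 3.5539 \cdot 10^{-7}$
$Z = -7033$
$\left(g + Z\right) - 1571243 = \left(\frac{1}{2813787} - 7033\right) - 1571243 = - \frac{19789363970}{2813787} - 1571243 = - \frac{4440932491211}{2813787}$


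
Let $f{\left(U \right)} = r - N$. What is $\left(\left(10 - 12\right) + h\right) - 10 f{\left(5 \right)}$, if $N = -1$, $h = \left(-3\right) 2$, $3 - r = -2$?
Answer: $-68$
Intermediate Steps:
$r = 5$ ($r = 3 - -2 = 3 + 2 = 5$)
$h = -6$
$f{\left(U \right)} = 6$ ($f{\left(U \right)} = 5 - -1 = 5 + 1 = 6$)
$\left(\left(10 - 12\right) + h\right) - 10 f{\left(5 \right)} = \left(\left(10 - 12\right) - 6\right) - 60 = \left(-2 - 6\right) - 60 = -8 - 60 = -68$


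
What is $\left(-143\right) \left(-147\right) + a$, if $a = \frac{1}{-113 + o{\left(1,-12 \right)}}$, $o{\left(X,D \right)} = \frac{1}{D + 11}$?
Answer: $\frac{2396393}{114} \approx 21021.0$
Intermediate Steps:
$o{\left(X,D \right)} = \frac{1}{11 + D}$
$a = - \frac{1}{114}$ ($a = \frac{1}{-113 + \frac{1}{11 - 12}} = \frac{1}{-113 + \frac{1}{-1}} = \frac{1}{-113 - 1} = \frac{1}{-114} = - \frac{1}{114} \approx -0.0087719$)
$\left(-143\right) \left(-147\right) + a = \left(-143\right) \left(-147\right) - \frac{1}{114} = 21021 - \frac{1}{114} = \frac{2396393}{114}$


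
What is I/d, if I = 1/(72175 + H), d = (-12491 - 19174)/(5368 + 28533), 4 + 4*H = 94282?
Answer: -67802/6063499185 ≈ -1.1182e-5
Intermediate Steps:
H = 47139/2 (H = -1 + (¼)*94282 = -1 + 47141/2 = 47139/2 ≈ 23570.)
d = -31665/33901 ≈ -0.93404
I = 2/191489 (I = 1/(72175 + 47139/2) = 1/(191489/2) = 2/191489 ≈ 1.0444e-5)
I/d = 2/(191489*(-31665/33901)) = (2/191489)*(-33901/31665) = -67802/6063499185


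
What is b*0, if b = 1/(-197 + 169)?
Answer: 0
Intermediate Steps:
b = -1/28 (b = 1/(-28) = -1/28 ≈ -0.035714)
b*0 = -1/28*0 = 0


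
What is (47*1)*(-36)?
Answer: -1692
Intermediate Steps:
(47*1)*(-36) = 47*(-36) = -1692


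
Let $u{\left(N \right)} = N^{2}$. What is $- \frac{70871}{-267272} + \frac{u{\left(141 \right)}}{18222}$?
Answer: $\frac{1100840999}{811705064} \approx 1.3562$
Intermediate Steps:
$- \frac{70871}{-267272} + \frac{u{\left(141 \right)}}{18222} = - \frac{70871}{-267272} + \frac{141^{2}}{18222} = \left(-70871\right) \left(- \frac{1}{267272}\right) + 19881 \cdot \frac{1}{18222} = \frac{70871}{267272} + \frac{6627}{6074} = \frac{1100840999}{811705064}$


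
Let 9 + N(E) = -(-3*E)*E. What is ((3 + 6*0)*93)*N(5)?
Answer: 18414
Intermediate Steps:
N(E) = -9 + 3*E² (N(E) = -9 - (-3*E)*E = -9 - (-3)*E² = -9 + 3*E²)
((3 + 6*0)*93)*N(5) = ((3 + 6*0)*93)*(-9 + 3*5²) = ((3 + 0)*93)*(-9 + 3*25) = (3*93)*(-9 + 75) = 279*66 = 18414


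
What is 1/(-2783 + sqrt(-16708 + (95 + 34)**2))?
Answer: -2783/7745156 - I*sqrt(67)/7745156 ≈ -0.00035932 - 1.0568e-6*I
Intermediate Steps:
1/(-2783 + sqrt(-16708 + (95 + 34)**2)) = 1/(-2783 + sqrt(-16708 + 129**2)) = 1/(-2783 + sqrt(-16708 + 16641)) = 1/(-2783 + sqrt(-67)) = 1/(-2783 + I*sqrt(67))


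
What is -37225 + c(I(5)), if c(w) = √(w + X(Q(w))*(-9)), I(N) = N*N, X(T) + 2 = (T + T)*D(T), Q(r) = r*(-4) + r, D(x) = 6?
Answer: -37225 + √8143 ≈ -37135.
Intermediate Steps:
Q(r) = -3*r (Q(r) = -4*r + r = -3*r)
X(T) = -2 + 12*T (X(T) = -2 + (T + T)*6 = -2 + (2*T)*6 = -2 + 12*T)
I(N) = N²
c(w) = √(18 + 325*w) (c(w) = √(w + (-2 + 12*(-3*w))*(-9)) = √(w + (-2 - 36*w)*(-9)) = √(w + (18 + 324*w)) = √(18 + 325*w))
-37225 + c(I(5)) = -37225 + √(18 + 325*5²) = -37225 + √(18 + 325*25) = -37225 + √(18 + 8125) = -37225 + √8143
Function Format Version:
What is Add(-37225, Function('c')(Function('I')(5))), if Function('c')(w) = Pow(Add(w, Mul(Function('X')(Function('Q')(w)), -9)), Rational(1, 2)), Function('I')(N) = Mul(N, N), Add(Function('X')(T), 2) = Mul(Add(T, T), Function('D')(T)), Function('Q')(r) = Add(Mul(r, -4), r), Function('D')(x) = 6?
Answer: Add(-37225, Pow(8143, Rational(1, 2))) ≈ -37135.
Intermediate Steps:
Function('Q')(r) = Mul(-3, r) (Function('Q')(r) = Add(Mul(-4, r), r) = Mul(-3, r))
Function('X')(T) = Add(-2, Mul(12, T)) (Function('X')(T) = Add(-2, Mul(Add(T, T), 6)) = Add(-2, Mul(Mul(2, T), 6)) = Add(-2, Mul(12, T)))
Function('I')(N) = Pow(N, 2)
Function('c')(w) = Pow(Add(18, Mul(325, w)), Rational(1, 2)) (Function('c')(w) = Pow(Add(w, Mul(Add(-2, Mul(12, Mul(-3, w))), -9)), Rational(1, 2)) = Pow(Add(w, Mul(Add(-2, Mul(-36, w)), -9)), Rational(1, 2)) = Pow(Add(w, Add(18, Mul(324, w))), Rational(1, 2)) = Pow(Add(18, Mul(325, w)), Rational(1, 2)))
Add(-37225, Function('c')(Function('I')(5))) = Add(-37225, Pow(Add(18, Mul(325, Pow(5, 2))), Rational(1, 2))) = Add(-37225, Pow(Add(18, Mul(325, 25)), Rational(1, 2))) = Add(-37225, Pow(Add(18, 8125), Rational(1, 2))) = Add(-37225, Pow(8143, Rational(1, 2)))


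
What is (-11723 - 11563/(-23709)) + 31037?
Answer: 457927189/23709 ≈ 19315.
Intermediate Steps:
(-11723 - 11563/(-23709)) + 31037 = (-11723 - 11563*(-1/23709)) + 31037 = (-11723 + 11563/23709) + 31037 = -277929044/23709 + 31037 = 457927189/23709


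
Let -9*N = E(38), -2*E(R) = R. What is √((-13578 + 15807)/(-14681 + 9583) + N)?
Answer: √391531498/15294 ≈ 1.2938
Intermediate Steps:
E(R) = -R/2
N = 19/9 (N = -(-1)*38/18 = -⅑*(-19) = 19/9 ≈ 2.1111)
√((-13578 + 15807)/(-14681 + 9583) + N) = √((-13578 + 15807)/(-14681 + 9583) + 19/9) = √(2229/(-5098) + 19/9) = √(2229*(-1/5098) + 19/9) = √(-2229/5098 + 19/9) = √(76801/45882) = √391531498/15294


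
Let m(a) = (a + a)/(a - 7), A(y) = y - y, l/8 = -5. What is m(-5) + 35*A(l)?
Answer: ⅚ ≈ 0.83333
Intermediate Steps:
l = -40 (l = 8*(-5) = -40)
A(y) = 0
m(a) = 2*a/(-7 + a) (m(a) = (2*a)/(-7 + a) = 2*a/(-7 + a))
m(-5) + 35*A(l) = 2*(-5)/(-7 - 5) + 35*0 = 2*(-5)/(-12) + 0 = 2*(-5)*(-1/12) + 0 = ⅚ + 0 = ⅚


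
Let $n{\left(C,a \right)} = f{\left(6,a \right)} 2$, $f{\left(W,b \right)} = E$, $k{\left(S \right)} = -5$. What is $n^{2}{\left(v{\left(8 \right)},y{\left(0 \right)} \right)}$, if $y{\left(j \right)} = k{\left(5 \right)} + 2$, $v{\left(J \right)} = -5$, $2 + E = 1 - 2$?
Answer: $36$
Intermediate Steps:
$E = -3$ ($E = -2 + \left(1 - 2\right) = -2 - 1 = -3$)
$f{\left(W,b \right)} = -3$
$y{\left(j \right)} = -3$ ($y{\left(j \right)} = -5 + 2 = -3$)
$n{\left(C,a \right)} = -6$ ($n{\left(C,a \right)} = \left(-3\right) 2 = -6$)
$n^{2}{\left(v{\left(8 \right)},y{\left(0 \right)} \right)} = \left(-6\right)^{2} = 36$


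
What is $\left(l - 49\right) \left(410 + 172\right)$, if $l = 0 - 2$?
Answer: $-29682$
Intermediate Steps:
$l = -2$ ($l = 0 - 2 = -2$)
$\left(l - 49\right) \left(410 + 172\right) = \left(-2 - 49\right) \left(410 + 172\right) = \left(-2 - 49\right) 582 = \left(-51\right) 582 = -29682$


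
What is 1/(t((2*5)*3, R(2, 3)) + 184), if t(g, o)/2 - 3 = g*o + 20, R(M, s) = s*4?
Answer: 1/950 ≈ 0.0010526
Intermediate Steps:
R(M, s) = 4*s
t(g, o) = 46 + 2*g*o (t(g, o) = 6 + 2*(g*o + 20) = 6 + 2*(20 + g*o) = 6 + (40 + 2*g*o) = 46 + 2*g*o)
1/(t((2*5)*3, R(2, 3)) + 184) = 1/((46 + 2*((2*5)*3)*(4*3)) + 184) = 1/((46 + 2*(10*3)*12) + 184) = 1/((46 + 2*30*12) + 184) = 1/((46 + 720) + 184) = 1/(766 + 184) = 1/950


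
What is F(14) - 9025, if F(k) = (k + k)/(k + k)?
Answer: -9024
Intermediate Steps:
F(k) = 1 (F(k) = (2*k)/((2*k)) = (2*k)*(1/(2*k)) = 1)
F(14) - 9025 = 1 - 9025 = -9024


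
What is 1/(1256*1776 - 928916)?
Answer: 1/1301740 ≈ 7.6820e-7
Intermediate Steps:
1/(1256*1776 - 928916) = 1/(2230656 - 928916) = 1/1301740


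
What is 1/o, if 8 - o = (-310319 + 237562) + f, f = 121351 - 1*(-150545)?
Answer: -1/199131 ≈ -5.0218e-6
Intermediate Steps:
f = 271896 (f = 121351 + 150545 = 271896)
o = -199131 (o = 8 - ((-310319 + 237562) + 271896) = 8 - (-72757 + 271896) = 8 - 1*199139 = 8 - 199139 = -199131)
1/o = 1/(-199131) = -1/199131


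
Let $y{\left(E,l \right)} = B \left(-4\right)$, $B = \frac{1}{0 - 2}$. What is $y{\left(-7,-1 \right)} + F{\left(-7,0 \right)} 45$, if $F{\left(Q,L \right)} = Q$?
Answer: $-313$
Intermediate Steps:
$B = - \frac{1}{2}$ ($B = \frac{1}{-2} = - \frac{1}{2} \approx -0.5$)
$y{\left(E,l \right)} = 2$ ($y{\left(E,l \right)} = \left(- \frac{1}{2}\right) \left(-4\right) = 2$)
$y{\left(-7,-1 \right)} + F{\left(-7,0 \right)} 45 = 2 - 315 = -313$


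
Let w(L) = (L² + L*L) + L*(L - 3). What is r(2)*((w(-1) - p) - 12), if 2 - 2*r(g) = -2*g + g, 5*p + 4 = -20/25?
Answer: -252/25 ≈ -10.080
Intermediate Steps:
p = -24/25 (p = -⅘ + (-20/25)/5 = -⅘ + (-20*1/25)/5 = -⅘ + (⅕)*(-⅘) = -⅘ - 4/25 = -24/25 ≈ -0.96000)
r(g) = 1 + g/2 (r(g) = 1 - (-2*g + g)/2 = 1 - (-1)*g/2 = 1 + g/2)
w(L) = 2*L² + L*(-3 + L) (w(L) = (L² + L²) + L*(-3 + L) = 2*L² + L*(-3 + L))
r(2)*((w(-1) - p) - 12) = (1 + (½)*2)*((3*(-1)*(-1 - 1) - 1*(-24/25)) - 12) = (1 + 1)*((3*(-1)*(-2) + 24/25) - 12) = 2*((6 + 24/25) - 12) = 2*(174/25 - 12) = 2*(-126/25) = -252/25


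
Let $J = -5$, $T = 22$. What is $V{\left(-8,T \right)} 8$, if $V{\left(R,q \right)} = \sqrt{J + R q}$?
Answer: $8 i \sqrt{181} \approx 107.63 i$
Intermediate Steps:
$V{\left(R,q \right)} = \sqrt{-5 + R q}$
$V{\left(-8,T \right)} 8 = \sqrt{-5 - 176} \cdot 8 = \sqrt{-181} \cdot 8 = i \sqrt{181} \cdot 8 = 8 i \sqrt{181}$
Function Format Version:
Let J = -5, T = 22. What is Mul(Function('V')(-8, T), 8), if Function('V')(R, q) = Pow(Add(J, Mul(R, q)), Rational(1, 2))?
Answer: Mul(8, I, Pow(181, Rational(1, 2))) ≈ Mul(107.63, I)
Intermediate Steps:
Function('V')(R, q) = Pow(Add(-5, Mul(R, q)), Rational(1, 2))
Mul(Function('V')(-8, T), 8) = Mul(Pow(Add(-5, Mul(-8, 22)), Rational(1, 2)), 8) = Mul(Pow(Add(-5, -176), Rational(1, 2)), 8) = Mul(Pow(-181, Rational(1, 2)), 8) = Mul(Mul(I, Pow(181, Rational(1, 2))), 8) = Mul(8, I, Pow(181, Rational(1, 2)))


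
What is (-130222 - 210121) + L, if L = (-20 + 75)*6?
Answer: -340013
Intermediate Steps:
L = 330 (L = 55*6 = 330)
(-130222 - 210121) + L = (-130222 - 210121) + 330 = -340343 + 330 = -340013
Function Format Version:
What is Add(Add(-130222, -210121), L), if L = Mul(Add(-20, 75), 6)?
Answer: -340013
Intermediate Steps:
L = 330 (L = Mul(55, 6) = 330)
Add(Add(-130222, -210121), L) = Add(Add(-130222, -210121), 330) = Add(-340343, 330) = -340013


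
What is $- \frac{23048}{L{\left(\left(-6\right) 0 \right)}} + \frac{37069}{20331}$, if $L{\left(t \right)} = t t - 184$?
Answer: $\frac{59426198}{467613} \approx 127.08$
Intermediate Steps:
$L{\left(t \right)} = -184 + t^{2}$ ($L{\left(t \right)} = t^{2} - 184 = -184 + t^{2}$)
$- \frac{23048}{L{\left(\left(-6\right) 0 \right)}} + \frac{37069}{20331} = - \frac{23048}{-184 + \left(\left(-6\right) 0\right)^{2}} + \frac{37069}{20331} = - \frac{23048}{-184 + 0^{2}} + 37069 \cdot \frac{1}{20331} = - \frac{23048}{-184 + 0} + \frac{37069}{20331} = - \frac{23048}{-184} + \frac{37069}{20331} = \left(-23048\right) \left(- \frac{1}{184}\right) + \frac{37069}{20331} = \frac{2881}{23} + \frac{37069}{20331} = \frac{59426198}{467613}$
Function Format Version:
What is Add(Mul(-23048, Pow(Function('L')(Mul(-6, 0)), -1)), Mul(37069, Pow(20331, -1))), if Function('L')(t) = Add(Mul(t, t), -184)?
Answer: Rational(59426198, 467613) ≈ 127.08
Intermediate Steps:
Function('L')(t) = Add(-184, Pow(t, 2)) (Function('L')(t) = Add(Pow(t, 2), -184) = Add(-184, Pow(t, 2)))
Add(Mul(-23048, Pow(Function('L')(Mul(-6, 0)), -1)), Mul(37069, Pow(20331, -1))) = Add(Mul(-23048, Pow(Add(-184, Pow(Mul(-6, 0), 2)), -1)), Mul(37069, Pow(20331, -1))) = Add(Mul(-23048, Pow(Add(-184, Pow(0, 2)), -1)), Mul(37069, Rational(1, 20331))) = Add(Mul(-23048, Pow(Add(-184, 0), -1)), Rational(37069, 20331)) = Add(Mul(-23048, Pow(-184, -1)), Rational(37069, 20331)) = Add(Mul(-23048, Rational(-1, 184)), Rational(37069, 20331)) = Add(Rational(2881, 23), Rational(37069, 20331)) = Rational(59426198, 467613)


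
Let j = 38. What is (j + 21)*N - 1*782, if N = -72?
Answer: -5030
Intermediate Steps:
(j + 21)*N - 1*782 = (38 + 21)*(-72) - 1*782 = 59*(-72) - 782 = -4248 - 782 = -5030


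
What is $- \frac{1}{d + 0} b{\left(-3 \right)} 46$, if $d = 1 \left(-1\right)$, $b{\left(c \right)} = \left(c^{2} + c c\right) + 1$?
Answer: $874$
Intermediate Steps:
$b{\left(c \right)} = 1 + 2 c^{2}$ ($b{\left(c \right)} = \left(c^{2} + c^{2}\right) + 1 = 2 c^{2} + 1 = 1 + 2 c^{2}$)
$d = -1$
$- \frac{1}{d + 0} b{\left(-3 \right)} 46 = - \frac{1}{-1 + 0} \left(1 + 2 \left(-3\right)^{2}\right) 46 = - \frac{1}{-1} \left(1 + 2 \cdot 9\right) 46 = \left(-1\right) \left(-1\right) \left(1 + 18\right) 46 = 1 \cdot 19 \cdot 46 = 19 \cdot 46 = 874$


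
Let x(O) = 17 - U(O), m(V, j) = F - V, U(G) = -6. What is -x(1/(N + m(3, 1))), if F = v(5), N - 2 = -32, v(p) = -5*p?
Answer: -23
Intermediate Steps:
N = -30 (N = 2 - 32 = -30)
F = -25 (F = -5*5 = -25)
m(V, j) = -25 - V
x(O) = 23 (x(O) = 17 - 1*(-6) = 17 + 6 = 23)
-x(1/(N + m(3, 1))) = -1*23 = -23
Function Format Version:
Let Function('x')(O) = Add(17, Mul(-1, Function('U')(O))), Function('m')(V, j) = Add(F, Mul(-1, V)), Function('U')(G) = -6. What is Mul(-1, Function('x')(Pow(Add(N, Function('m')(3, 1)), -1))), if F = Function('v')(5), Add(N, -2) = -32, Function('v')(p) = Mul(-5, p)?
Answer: -23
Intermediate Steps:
N = -30 (N = Add(2, -32) = -30)
F = -25 (F = Mul(-5, 5) = -25)
Function('m')(V, j) = Add(-25, Mul(-1, V))
Function('x')(O) = 23 (Function('x')(O) = Add(17, Mul(-1, -6)) = Add(17, 6) = 23)
Mul(-1, Function('x')(Pow(Add(N, Function('m')(3, 1)), -1))) = Mul(-1, 23) = -23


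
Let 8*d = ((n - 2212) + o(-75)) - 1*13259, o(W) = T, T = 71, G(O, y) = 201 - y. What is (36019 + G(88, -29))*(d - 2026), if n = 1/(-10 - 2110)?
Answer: -2429007827289/16960 ≈ -1.4322e+8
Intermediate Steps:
o(W) = 71
n = -1/2120 (n = 1/(-2120) = -1/2120 ≈ -0.00047170)
d = -32648001/16960 (d = (((-1/2120 - 2212) + 71) - 1*13259)/8 = ((-4689441/2120 + 71) - 13259)/8 = (-4538921/2120 - 13259)/8 = (⅛)*(-32648001/2120) = -32648001/16960 ≈ -1925.0)
(36019 + G(88, -29))*(d - 2026) = (36019 + (201 - 1*(-29)))*(-32648001/16960 - 2026) = (36019 + (201 + 29))*(-67008961/16960) = (36019 + 230)*(-67008961/16960) = 36249*(-67008961/16960) = -2429007827289/16960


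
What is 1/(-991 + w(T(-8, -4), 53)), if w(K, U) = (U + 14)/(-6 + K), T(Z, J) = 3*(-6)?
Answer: -24/23851 ≈ -0.0010062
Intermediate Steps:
T(Z, J) = -18
w(K, U) = (14 + U)/(-6 + K)
1/(-991 + w(T(-8, -4), 53)) = 1/(-991 + (14 + 53)/(-6 - 18)) = 1/(-991 + 67/(-24)) = 1/(-991 - 1/24*67) = 1/(-991 - 67/24) = 1/(-23851/24) = -24/23851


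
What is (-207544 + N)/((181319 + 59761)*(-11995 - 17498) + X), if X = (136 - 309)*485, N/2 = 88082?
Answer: 6276/1422051269 ≈ 4.4133e-6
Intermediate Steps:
N = 176164 (N = 2*88082 = 176164)
X = -83905 (X = -173*485 = -83905)
(-207544 + N)/((181319 + 59761)*(-11995 - 17498) + X) = (-207544 + 176164)/((181319 + 59761)*(-11995 - 17498) - 83905) = -31380/(241080*(-29493) - 83905) = -31380/(-7110172440 - 83905) = -31380/(-7110256345) = -31380*(-1/7110256345) = 6276/1422051269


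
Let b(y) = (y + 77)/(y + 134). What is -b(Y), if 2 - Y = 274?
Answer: -65/46 ≈ -1.4130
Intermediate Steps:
Y = -272 (Y = 2 - 1*274 = 2 - 274 = -272)
b(y) = (77 + y)/(134 + y)
-b(Y) = -(77 - 272)/(134 - 272) = -(-195)/(-138) = -(-1)*(-195)/138 = -1*65/46 = -65/46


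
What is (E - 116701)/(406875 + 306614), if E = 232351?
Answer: 115650/713489 ≈ 0.16209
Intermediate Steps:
(E - 116701)/(406875 + 306614) = (232351 - 116701)/(406875 + 306614) = 115650/713489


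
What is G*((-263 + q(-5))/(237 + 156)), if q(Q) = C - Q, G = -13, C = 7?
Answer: 3263/393 ≈ 8.3028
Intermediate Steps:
q(Q) = 7 - Q
G*((-263 + q(-5))/(237 + 156)) = -13*(-263 + (7 - 1*(-5)))/(237 + 156) = -13*(-263 + (7 + 5))/393 = -13*(-263 + 12)/393 = -(-3263)/393 = -13*(-251/393) = 3263/393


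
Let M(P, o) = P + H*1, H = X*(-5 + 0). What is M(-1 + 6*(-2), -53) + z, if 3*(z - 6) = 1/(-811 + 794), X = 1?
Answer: -613/51 ≈ -12.020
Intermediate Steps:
H = -5 (H = 1*(-5 + 0) = 1*(-5) = -5)
z = 305/51 (z = 6 + 1/(3*(-811 + 794)) = 6 + (⅓)/(-17) = 6 + (⅓)*(-1/17) = 6 - 1/51 = 305/51 ≈ 5.9804)
M(P, o) = -5 + P (M(P, o) = P - 5*1 = P - 5 = -5 + P)
M(-1 + 6*(-2), -53) + z = (-5 + (-1 + 6*(-2))) + 305/51 = (-5 + (-1 - 12)) + 305/51 = (-5 - 13) + 305/51 = -18 + 305/51 = -613/51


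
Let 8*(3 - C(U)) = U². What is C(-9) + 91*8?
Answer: 5767/8 ≈ 720.88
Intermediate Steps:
C(U) = 3 - U²/8
C(-9) + 91*8 = (3 - ⅛*(-9)²) + 91*8 = (3 - ⅛*81) + 728 = (3 - 81/8) + 728 = -57/8 + 728 = 5767/8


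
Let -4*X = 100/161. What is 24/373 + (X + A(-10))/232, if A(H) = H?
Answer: 286593/13932296 ≈ 0.020570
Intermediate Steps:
X = -25/161 ≈ -0.15528
24/373 + (X + A(-10))/232 = 24/373 + (-25/161 - 10)/232 = 24*(1/373) - 1635/161*1/232 = 24/373 - 1635/37352 = 286593/13932296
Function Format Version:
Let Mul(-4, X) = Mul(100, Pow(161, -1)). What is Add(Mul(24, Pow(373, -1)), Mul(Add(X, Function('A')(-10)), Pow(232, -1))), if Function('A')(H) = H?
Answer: Rational(286593, 13932296) ≈ 0.020570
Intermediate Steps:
X = Rational(-25, 161) (X = Mul(Rational(-1, 4), Mul(100, Pow(161, -1))) = Mul(Rational(-1, 4), Mul(100, Rational(1, 161))) = Mul(Rational(-1, 4), Rational(100, 161)) = Rational(-25, 161) ≈ -0.15528)
Add(Mul(24, Pow(373, -1)), Mul(Add(X, Function('A')(-10)), Pow(232, -1))) = Add(Mul(24, Pow(373, -1)), Mul(Add(Rational(-25, 161), -10), Pow(232, -1))) = Add(Mul(24, Rational(1, 373)), Mul(Rational(-1635, 161), Rational(1, 232))) = Add(Rational(24, 373), Rational(-1635, 37352)) = Rational(286593, 13932296)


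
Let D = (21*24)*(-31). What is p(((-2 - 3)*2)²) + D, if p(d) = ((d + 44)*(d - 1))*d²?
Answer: 142544376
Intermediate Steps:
D = -15624 (D = 504*(-31) = -15624)
p(d) = d²*(-1 + d)*(44 + d) (p(d) = ((44 + d)*(-1 + d))*d² = ((-1 + d)*(44 + d))*d² = d²*(-1 + d)*(44 + d))
p(((-2 - 3)*2)²) + D = (((-2 - 3)*2)²)²*(-44 + (((-2 - 3)*2)²)² + 43*((-2 - 3)*2)²) - 15624 = ((-5*2)²)²*(-44 + ((-5*2)²)² + 43*(-5*2)²) - 15624 = ((-10)²)²*(-44 + ((-10)²)² + 43*(-10)²) - 15624 = 100²*(-44 + 100² + 43*100) - 15624 = 10000*(-44 + 10000 + 4300) - 15624 = 10000*14256 - 15624 = 142560000 - 15624 = 142544376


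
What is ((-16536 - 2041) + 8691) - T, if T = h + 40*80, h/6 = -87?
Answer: -12564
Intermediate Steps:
h = -522 (h = 6*(-87) = -522)
T = 2678 (T = -522 + 40*80 = -522 + 3200 = 2678)
((-16536 - 2041) + 8691) - T = ((-16536 - 2041) + 8691) - 1*2678 = (-18577 + 8691) - 2678 = -9886 - 2678 = -12564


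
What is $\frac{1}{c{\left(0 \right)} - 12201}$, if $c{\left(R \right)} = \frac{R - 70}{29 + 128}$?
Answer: $- \frac{157}{1915627} \approx -8.1958 \cdot 10^{-5}$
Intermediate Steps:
$c{\left(R \right)} = - \frac{70}{157} + \frac{R}{157}$ ($c{\left(R \right)} = \frac{-70 + R}{157} = \left(-70 + R\right) \frac{1}{157} = - \frac{70}{157} + \frac{R}{157}$)
$\frac{1}{c{\left(0 \right)} - 12201} = \frac{1}{\left(- \frac{70}{157} + \frac{1}{157} \cdot 0\right) - 12201} = \frac{1}{\left(- \frac{70}{157} + 0\right) - 12201} = \frac{1}{- \frac{70}{157} - 12201} = \frac{1}{- \frac{1915627}{157}} = - \frac{157}{1915627}$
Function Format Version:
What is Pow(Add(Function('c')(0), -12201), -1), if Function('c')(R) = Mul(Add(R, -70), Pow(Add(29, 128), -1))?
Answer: Rational(-157, 1915627) ≈ -8.1958e-5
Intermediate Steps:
Function('c')(R) = Add(Rational(-70, 157), Mul(Rational(1, 157), R)) (Function('c')(R) = Mul(Add(-70, R), Pow(157, -1)) = Mul(Add(-70, R), Rational(1, 157)) = Add(Rational(-70, 157), Mul(Rational(1, 157), R)))
Pow(Add(Function('c')(0), -12201), -1) = Pow(Add(Add(Rational(-70, 157), Mul(Rational(1, 157), 0)), -12201), -1) = Pow(Add(Add(Rational(-70, 157), 0), -12201), -1) = Pow(Add(Rational(-70, 157), -12201), -1) = Pow(Rational(-1915627, 157), -1) = Rational(-157, 1915627)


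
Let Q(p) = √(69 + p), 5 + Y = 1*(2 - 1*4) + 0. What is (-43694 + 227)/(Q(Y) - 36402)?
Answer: 791142867/662552771 + 43467*√62/1325105542 ≈ 1.1943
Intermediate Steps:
Y = -7 (Y = -5 + (1*(2 - 1*4) + 0) = -5 + (1*(2 - 4) + 0) = -5 + (1*(-2) + 0) = -5 + (-2 + 0) = -5 - 2 = -7)
(-43694 + 227)/(Q(Y) - 36402) = (-43694 + 227)/(√(69 - 7) - 36402) = -43467/(√62 - 36402) = -43467/(-36402 + √62)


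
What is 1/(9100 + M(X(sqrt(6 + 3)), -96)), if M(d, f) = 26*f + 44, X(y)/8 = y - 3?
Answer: 1/6648 ≈ 0.00015042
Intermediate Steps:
X(y) = -24 + 8*y (X(y) = 8*(y - 3) = 8*(-3 + y) = -24 + 8*y)
M(d, f) = 44 + 26*f
1/(9100 + M(X(sqrt(6 + 3)), -96)) = 1/(9100 + (44 + 26*(-96))) = 1/(9100 + (44 - 2496)) = 1/(9100 - 2452) = 1/6648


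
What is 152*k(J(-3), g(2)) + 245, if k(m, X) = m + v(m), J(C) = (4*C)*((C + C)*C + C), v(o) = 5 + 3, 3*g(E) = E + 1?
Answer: -25899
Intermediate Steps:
g(E) = 1/3 + E/3 (g(E) = (E + 1)/3 = (1 + E)/3 = 1/3 + E/3)
v(o) = 8
J(C) = 4*C*(C + 2*C**2) (J(C) = (4*C)*((2*C)*C + C) = (4*C)*(2*C**2 + C) = (4*C)*(C + 2*C**2) = 4*C*(C + 2*C**2))
k(m, X) = 8 + m (k(m, X) = m + 8 = 8 + m)
152*k(J(-3), g(2)) + 245 = 152*(8 + (-3)**2*(4 + 8*(-3))) + 245 = 152*(8 + 9*(4 - 24)) + 245 = 152*(8 + 9*(-20)) + 245 = 152*(8 - 180) + 245 = 152*(-172) + 245 = -26144 + 245 = -25899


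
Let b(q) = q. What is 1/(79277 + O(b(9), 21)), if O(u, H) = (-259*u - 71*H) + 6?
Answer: 1/75461 ≈ 1.3252e-5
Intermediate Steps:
O(u, H) = 6 - 259*u - 71*H
1/(79277 + O(b(9), 21)) = 1/(79277 + (6 - 259*9 - 71*21)) = 1/(79277 + (6 - 2331 - 1491)) = 1/(79277 - 3816) = 1/75461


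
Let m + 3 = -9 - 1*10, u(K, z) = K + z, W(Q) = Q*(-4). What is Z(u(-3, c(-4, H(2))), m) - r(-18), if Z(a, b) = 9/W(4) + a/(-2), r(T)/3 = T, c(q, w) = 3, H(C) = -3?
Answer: 855/16 ≈ 53.438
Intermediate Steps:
W(Q) = -4*Q
r(T) = 3*T
m = -22 (m = -3 + (-9 - 1*10) = -3 + (-9 - 10) = -3 - 19 = -22)
Z(a, b) = -9/16 - a/2 (Z(a, b) = 9/((-4*4)) + a/(-2) = 9/(-16) + a*(-½) = 9*(-1/16) - a/2 = -9/16 - a/2)
Z(u(-3, c(-4, H(2))), m) - r(-18) = (-9/16 - (-3 + 3)/2) - 3*(-18) = (-9/16 - ½*0) - 1*(-54) = (-9/16 + 0) + 54 = -9/16 + 54 = 855/16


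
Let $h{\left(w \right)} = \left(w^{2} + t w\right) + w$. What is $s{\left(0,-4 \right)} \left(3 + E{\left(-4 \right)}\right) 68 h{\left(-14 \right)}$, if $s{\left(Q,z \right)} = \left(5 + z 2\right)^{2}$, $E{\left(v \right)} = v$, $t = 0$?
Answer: $-111384$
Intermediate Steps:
$s{\left(Q,z \right)} = \left(5 + 2 z\right)^{2}$
$h{\left(w \right)} = w + w^{2}$ ($h{\left(w \right)} = \left(w^{2} + 0 w\right) + w = \left(w^{2} + 0\right) + w = w^{2} + w = w + w^{2}$)
$s{\left(0,-4 \right)} \left(3 + E{\left(-4 \right)}\right) 68 h{\left(-14 \right)} = \left(5 + 2 \left(-4\right)\right)^{2} \left(3 - 4\right) 68 \left(- 14 \left(1 - 14\right)\right) = \left(5 - 8\right)^{2} \left(-1\right) 68 \left(\left(-14\right) \left(-13\right)\right) = \left(-3\right)^{2} \left(-1\right) 68 \cdot 182 = 9 \left(-1\right) 68 \cdot 182 = \left(-9\right) 68 \cdot 182 = \left(-612\right) 182 = -111384$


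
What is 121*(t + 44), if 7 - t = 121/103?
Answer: 620972/103 ≈ 6028.9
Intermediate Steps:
t = 600/103 (t = 7 - 121/103 = 600/103 ≈ 5.8252)
121*(t + 44) = 121*(600/103 + 44) = 121*(5132/103) = 620972/103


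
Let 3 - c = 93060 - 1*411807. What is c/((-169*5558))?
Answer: -159375/469651 ≈ -0.33935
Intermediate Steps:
c = 318750 (c = 3 - (93060 - 1*411807) = 3 - (93060 - 411807) = 3 - 1*(-318747) = 3 + 318747 = 318750)
c/((-169*5558)) = 318750/((-169*5558)) = 318750/(-939302) = 318750*(-1/939302) = -159375/469651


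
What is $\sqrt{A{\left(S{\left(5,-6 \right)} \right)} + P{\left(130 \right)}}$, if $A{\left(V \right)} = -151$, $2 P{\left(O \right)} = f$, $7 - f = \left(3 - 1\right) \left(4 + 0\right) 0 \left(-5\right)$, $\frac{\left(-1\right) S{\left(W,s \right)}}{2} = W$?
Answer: $\frac{i \sqrt{590}}{2} \approx 12.145 i$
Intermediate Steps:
$S{\left(W,s \right)} = - 2 W$
$f = 7$ ($f = 7 - \left(3 - 1\right) \left(4 + 0\right) 0 \left(-5\right) = 7 - 2 \cdot 4 \cdot 0 \left(-5\right) = 7 - 8 \cdot 0 \left(-5\right) = 7 - 0 \left(-5\right) = 7 - 0 = 7 + 0 = 7$)
$P{\left(O \right)} = \frac{7}{2}$ ($P{\left(O \right)} = \frac{1}{2} \cdot 7 = \frac{7}{2}$)
$\sqrt{A{\left(S{\left(5,-6 \right)} \right)} + P{\left(130 \right)}} = \sqrt{-151 + \frac{7}{2}} = \sqrt{- \frac{295}{2}} = \frac{i \sqrt{590}}{2}$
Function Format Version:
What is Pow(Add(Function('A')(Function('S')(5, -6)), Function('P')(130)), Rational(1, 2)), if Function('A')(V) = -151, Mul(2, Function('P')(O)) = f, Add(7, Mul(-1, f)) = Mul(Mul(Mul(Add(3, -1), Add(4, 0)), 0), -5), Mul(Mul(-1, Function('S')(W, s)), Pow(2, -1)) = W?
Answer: Mul(Rational(1, 2), I, Pow(590, Rational(1, 2))) ≈ Mul(12.145, I)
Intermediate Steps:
Function('S')(W, s) = Mul(-2, W)
f = 7 (f = Add(7, Mul(-1, Mul(Mul(Mul(Add(3, -1), Add(4, 0)), 0), -5))) = Add(7, Mul(-1, Mul(Mul(Mul(2, 4), 0), -5))) = Add(7, Mul(-1, Mul(Mul(8, 0), -5))) = Add(7, Mul(-1, Mul(0, -5))) = Add(7, Mul(-1, 0)) = Add(7, 0) = 7)
Function('P')(O) = Rational(7, 2) (Function('P')(O) = Mul(Rational(1, 2), 7) = Rational(7, 2))
Pow(Add(Function('A')(Function('S')(5, -6)), Function('P')(130)), Rational(1, 2)) = Pow(Add(-151, Rational(7, 2)), Rational(1, 2)) = Pow(Rational(-295, 2), Rational(1, 2)) = Mul(Rational(1, 2), I, Pow(590, Rational(1, 2)))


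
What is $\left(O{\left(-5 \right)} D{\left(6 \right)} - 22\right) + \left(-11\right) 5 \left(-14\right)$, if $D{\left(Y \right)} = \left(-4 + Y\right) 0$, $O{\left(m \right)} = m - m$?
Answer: $748$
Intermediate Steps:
$O{\left(m \right)} = 0$
$D{\left(Y \right)} = 0$
$\left(O{\left(-5 \right)} D{\left(6 \right)} - 22\right) + \left(-11\right) 5 \left(-14\right) = \left(0 \cdot 0 - 22\right) + \left(-11\right) 5 \left(-14\right) = \left(0 - 22\right) - -770 = -22 + 770 = 748$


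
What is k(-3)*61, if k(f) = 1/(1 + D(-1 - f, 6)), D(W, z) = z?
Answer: 61/7 ≈ 8.7143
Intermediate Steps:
k(f) = ⅐ (k(f) = 1/(1 + 6) = 1/7 = ⅐)
k(-3)*61 = (⅐)*61 = 61/7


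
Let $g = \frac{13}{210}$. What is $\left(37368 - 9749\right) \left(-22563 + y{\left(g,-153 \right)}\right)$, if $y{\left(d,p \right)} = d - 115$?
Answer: $- \frac{131531814173}{210} \approx -6.2634 \cdot 10^{8}$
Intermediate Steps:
$g = \frac{13}{210}$ ($g = 13 \cdot \frac{1}{210} = \frac{13}{210} \approx 0.061905$)
$y{\left(d,p \right)} = -115 + d$
$\left(37368 - 9749\right) \left(-22563 + y{\left(g,-153 \right)}\right) = \left(37368 - 9749\right) \left(-22563 + \left(-115 + \frac{13}{210}\right)\right) = 27619 \left(-22563 - \frac{24137}{210}\right) = 27619 \left(- \frac{4762367}{210}\right) = - \frac{131531814173}{210}$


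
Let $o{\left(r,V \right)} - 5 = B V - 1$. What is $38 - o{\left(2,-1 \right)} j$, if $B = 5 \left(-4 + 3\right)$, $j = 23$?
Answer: $-169$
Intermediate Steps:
$B = -5$ ($B = 5 \left(-1\right) = -5$)
$o{\left(r,V \right)} = 4 - 5 V$ ($o{\left(r,V \right)} = 5 - \left(1 + 5 V\right) = 4 - 5 V$)
$38 - o{\left(2,-1 \right)} j = 38 - \left(4 - -5\right) 23 = 38 - \left(4 + 5\right) 23 = 38 - 9 \cdot 23 = 38 - 207 = -169$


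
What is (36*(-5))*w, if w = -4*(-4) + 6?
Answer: -3960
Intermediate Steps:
w = 22 (w = -4*(-4) + 6 = 16 + 6 = 22)
(36*(-5))*w = (36*(-5))*22 = -180*22 = -3960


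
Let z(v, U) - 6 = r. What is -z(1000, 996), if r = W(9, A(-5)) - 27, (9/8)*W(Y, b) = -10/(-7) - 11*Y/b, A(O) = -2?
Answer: -1529/63 ≈ -24.270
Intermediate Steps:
W(Y, b) = 80/63 - 88*Y/(9*b) (W(Y, b) = 8*(-10/(-7) - 11*Y/b)/9 = 8*(-10*(-⅐) - 11*Y/b)/9 = 8*(10/7 - 11*Y/b)/9 = 80/63 - 88*Y/(9*b))
r = 1151/63 (r = (8/63)*(-77*9 + 10*(-2))/(-2) - 27 = (8/63)*(-½)*(-693 - 20) - 27 = (8/63)*(-½)*(-713) - 27 = 2852/63 - 27 = 1151/63 ≈ 18.270)
z(v, U) = 1529/63 (z(v, U) = 6 + 1151/63 = 1529/63)
-z(1000, 996) = -1*1529/63 = -1529/63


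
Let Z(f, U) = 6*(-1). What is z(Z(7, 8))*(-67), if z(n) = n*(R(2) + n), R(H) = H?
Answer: -1608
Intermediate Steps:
Z(f, U) = -6
z(n) = n*(2 + n)
z(Z(7, 8))*(-67) = -6*(2 - 6)*(-67) = -6*(-4)*(-67) = 24*(-67) = -1608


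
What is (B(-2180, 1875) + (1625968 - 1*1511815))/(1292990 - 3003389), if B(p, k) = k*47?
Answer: -67426/570133 ≈ -0.11826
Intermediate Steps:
B(p, k) = 47*k
(B(-2180, 1875) + (1625968 - 1*1511815))/(1292990 - 3003389) = (47*1875 + (1625968 - 1*1511815))/(1292990 - 3003389) = (88125 + (1625968 - 1511815))/(-1710399) = (88125 + 114153)*(-1/1710399) = 202278*(-1/1710399) = -67426/570133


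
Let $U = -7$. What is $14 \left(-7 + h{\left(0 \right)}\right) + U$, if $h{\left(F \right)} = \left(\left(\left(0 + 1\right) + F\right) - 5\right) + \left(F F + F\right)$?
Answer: $-161$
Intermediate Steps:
$h{\left(F \right)} = -4 + F^{2} + 2 F$ ($h{\left(F \right)} = \left(\left(1 + F\right) - 5\right) + \left(F^{2} + F\right) = \left(-4 + F\right) + \left(F + F^{2}\right) = -4 + F^{2} + 2 F$)
$14 \left(-7 + h{\left(0 \right)}\right) + U = 14 \left(-7 + \left(-4 + 0^{2} + 2 \cdot 0\right)\right) - 7 = 14 \left(-7 + \left(-4 + 0 + 0\right)\right) - 7 = 14 \left(-7 - 4\right) - 7 = 14 \left(-11\right) - 7 = -154 - 7 = -161$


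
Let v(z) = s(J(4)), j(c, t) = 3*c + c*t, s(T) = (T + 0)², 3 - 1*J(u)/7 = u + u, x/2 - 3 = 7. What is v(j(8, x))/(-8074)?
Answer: -1225/8074 ≈ -0.15172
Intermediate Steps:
x = 20 (x = 6 + 2*7 = 6 + 14 = 20)
J(u) = 21 - 14*u (J(u) = 21 - 7*(u + u) = 21 - 14*u)
s(T) = T²
v(z) = 1225 (v(z) = (21 - 14*4)² = (21 - 56)² = (-35)² = 1225)
v(j(8, x))/(-8074) = 1225/(-8074) = 1225*(-1/8074) = -1225/8074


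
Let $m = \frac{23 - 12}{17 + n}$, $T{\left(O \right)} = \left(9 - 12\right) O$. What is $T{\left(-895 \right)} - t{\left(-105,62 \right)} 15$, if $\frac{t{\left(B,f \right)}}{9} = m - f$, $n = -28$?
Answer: $11190$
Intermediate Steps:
$T{\left(O \right)} = - 3 O$
$m = -1$ ($m = \frac{23 - 12}{17 - 28} = \frac{11}{-11} = 11 \left(- \frac{1}{11}\right) = -1$)
$t{\left(B,f \right)} = -9 - 9 f$ ($t{\left(B,f \right)} = 9 \left(-1 - f\right) = -9 - 9 f$)
$T{\left(-895 \right)} - t{\left(-105,62 \right)} 15 = \left(-3\right) \left(-895\right) - \left(-9 - 558\right) 15 = 2685 - \left(-9 - 558\right) 15 = 2685 - \left(-567\right) 15 = 2685 - -8505 = 2685 + 8505 = 11190$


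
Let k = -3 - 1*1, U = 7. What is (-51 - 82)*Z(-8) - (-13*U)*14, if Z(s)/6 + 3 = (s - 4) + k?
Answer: 16436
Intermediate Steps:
k = -4 (k = -3 - 1 = -4)
Z(s) = -66 + 6*s (Z(s) = -18 + 6*((s - 4) - 4) = -18 + 6*((-4 + s) - 4) = -18 + 6*(-8 + s) = -18 + (-48 + 6*s) = -66 + 6*s)
(-51 - 82)*Z(-8) - (-13*U)*14 = (-51 - 82)*(-66 + 6*(-8)) - (-13*7)*14 = -133*(-66 - 48) - (-91)*14 = -133*(-114) - 1*(-1274) = 15162 + 1274 = 16436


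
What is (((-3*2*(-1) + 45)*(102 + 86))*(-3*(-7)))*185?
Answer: 37249380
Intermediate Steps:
(((-3*2*(-1) + 45)*(102 + 86))*(-3*(-7)))*185 = (((-6*(-1) + 45)*188)*21)*185 = (((6 + 45)*188)*21)*185 = ((51*188)*21)*185 = (9588*21)*185 = 201348*185 = 37249380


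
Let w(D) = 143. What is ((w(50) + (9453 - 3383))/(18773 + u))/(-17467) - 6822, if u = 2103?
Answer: -2487581535837/364641092 ≈ -6822.0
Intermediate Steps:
((w(50) + (9453 - 3383))/(18773 + u))/(-17467) - 6822 = ((143 + (9453 - 3383))/(18773 + 2103))/(-17467) - 6822 = ((143 + 6070)/20876)*(-1/17467) - 6822 = (6213*(1/20876))*(-1/17467) - 6822 = (6213/20876)*(-1/17467) - 6822 = -6213/364641092 - 6822 = -2487581535837/364641092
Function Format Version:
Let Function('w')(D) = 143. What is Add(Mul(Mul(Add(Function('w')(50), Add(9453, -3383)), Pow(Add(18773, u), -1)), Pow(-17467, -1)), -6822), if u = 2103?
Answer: Rational(-2487581535837, 364641092) ≈ -6822.0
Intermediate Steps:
Add(Mul(Mul(Add(Function('w')(50), Add(9453, -3383)), Pow(Add(18773, u), -1)), Pow(-17467, -1)), -6822) = Add(Mul(Mul(Add(143, Add(9453, -3383)), Pow(Add(18773, 2103), -1)), Pow(-17467, -1)), -6822) = Add(Mul(Mul(Add(143, 6070), Pow(20876, -1)), Rational(-1, 17467)), -6822) = Add(Mul(Mul(6213, Rational(1, 20876)), Rational(-1, 17467)), -6822) = Add(Mul(Rational(6213, 20876), Rational(-1, 17467)), -6822) = Add(Rational(-6213, 364641092), -6822) = Rational(-2487581535837, 364641092)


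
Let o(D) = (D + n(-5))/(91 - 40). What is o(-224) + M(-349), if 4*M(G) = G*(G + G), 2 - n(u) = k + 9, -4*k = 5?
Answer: 12422783/204 ≈ 60896.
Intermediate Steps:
k = -5/4 (k = -¼*5 = -5/4 ≈ -1.2500)
n(u) = -23/4 (n(u) = 2 - (-5/4 + 9) = 2 - 1*31/4 = 2 - 31/4 = -23/4)
M(G) = G²/2 (M(G) = (G*(G + G))/4 = (G*(2*G))/4 = (2*G²)/4 = G²/2)
o(D) = -23/204 + D/51 (o(D) = (D - 23/4)/(91 - 40) = (-23/4 + D)/51 = (-23/4 + D)*(1/51) = -23/204 + D/51)
o(-224) + M(-349) = (-23/204 + (1/51)*(-224)) + (½)*(-349)² = (-23/204 - 224/51) + (½)*121801 = -919/204 + 121801/2 = 12422783/204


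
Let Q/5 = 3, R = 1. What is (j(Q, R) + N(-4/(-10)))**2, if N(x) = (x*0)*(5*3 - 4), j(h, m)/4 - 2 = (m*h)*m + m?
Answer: 5184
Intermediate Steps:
Q = 15 (Q = 5*3 = 15)
j(h, m) = 8 + 4*m + 4*h*m**2 (j(h, m) = 8 + 4*((m*h)*m + m) = 8 + 4*((h*m)*m + m) = 8 + 4*(h*m**2 + m) = 8 + 4*(m + h*m**2) = 8 + (4*m + 4*h*m**2) = 8 + 4*m + 4*h*m**2)
N(x) = 0 (N(x) = 0*(15 - 4) = 0*11 = 0)
(j(Q, R) + N(-4/(-10)))**2 = ((8 + 4*1 + 4*15*1**2) + 0)**2 = ((8 + 4 + 4*15*1) + 0)**2 = ((8 + 4 + 60) + 0)**2 = (72 + 0)**2 = 72**2 = 5184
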